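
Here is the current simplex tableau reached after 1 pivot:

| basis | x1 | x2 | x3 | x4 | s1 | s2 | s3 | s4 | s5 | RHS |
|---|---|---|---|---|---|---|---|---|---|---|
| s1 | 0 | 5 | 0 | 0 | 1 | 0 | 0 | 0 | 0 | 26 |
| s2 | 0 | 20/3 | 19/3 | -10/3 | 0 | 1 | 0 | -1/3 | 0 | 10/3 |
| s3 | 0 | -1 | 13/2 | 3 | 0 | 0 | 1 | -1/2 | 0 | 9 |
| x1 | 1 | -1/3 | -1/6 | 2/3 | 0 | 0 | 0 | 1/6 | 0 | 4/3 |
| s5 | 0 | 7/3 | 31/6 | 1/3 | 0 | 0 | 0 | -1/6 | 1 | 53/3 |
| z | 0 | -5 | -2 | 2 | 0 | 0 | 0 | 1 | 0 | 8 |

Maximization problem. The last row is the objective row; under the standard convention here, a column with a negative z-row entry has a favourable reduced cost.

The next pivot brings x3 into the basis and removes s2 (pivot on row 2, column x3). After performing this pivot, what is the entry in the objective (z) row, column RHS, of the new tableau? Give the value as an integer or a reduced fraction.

Pivot element is row 2, column x3: 19/3.
Normalize row 2: new (row 2, RHS) = (10/3)/(19/3) = 10/19.
z-row ← z-row − (-2)·(new row 2): 8 − (-2)·(10/19) = 172/19.

172/19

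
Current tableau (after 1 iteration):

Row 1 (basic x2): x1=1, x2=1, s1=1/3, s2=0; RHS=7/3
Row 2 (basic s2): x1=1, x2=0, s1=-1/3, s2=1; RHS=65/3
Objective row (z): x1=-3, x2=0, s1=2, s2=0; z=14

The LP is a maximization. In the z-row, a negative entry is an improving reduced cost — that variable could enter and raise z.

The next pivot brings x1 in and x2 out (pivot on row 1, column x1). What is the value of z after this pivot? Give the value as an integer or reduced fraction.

21

Minimum ratio for x1: (7/3)/1 = 7/3.
z changes by −(z-row coeff of x1)·ratio = −(-3)·(7/3) = 7.
New z = 14 + 7 = 21.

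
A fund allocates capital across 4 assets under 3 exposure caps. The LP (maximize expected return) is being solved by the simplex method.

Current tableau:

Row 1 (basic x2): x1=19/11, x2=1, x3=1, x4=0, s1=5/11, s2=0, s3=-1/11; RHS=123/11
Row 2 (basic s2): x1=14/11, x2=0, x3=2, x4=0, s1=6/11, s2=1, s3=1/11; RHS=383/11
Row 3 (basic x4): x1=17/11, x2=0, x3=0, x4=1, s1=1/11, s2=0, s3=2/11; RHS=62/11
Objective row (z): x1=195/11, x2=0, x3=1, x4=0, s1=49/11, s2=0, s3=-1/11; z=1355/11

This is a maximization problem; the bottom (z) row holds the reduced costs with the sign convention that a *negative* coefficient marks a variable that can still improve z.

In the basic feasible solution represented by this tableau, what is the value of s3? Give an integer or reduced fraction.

0

s3 is nonbasic (not in the basis column), so its value in the current BFS is 0.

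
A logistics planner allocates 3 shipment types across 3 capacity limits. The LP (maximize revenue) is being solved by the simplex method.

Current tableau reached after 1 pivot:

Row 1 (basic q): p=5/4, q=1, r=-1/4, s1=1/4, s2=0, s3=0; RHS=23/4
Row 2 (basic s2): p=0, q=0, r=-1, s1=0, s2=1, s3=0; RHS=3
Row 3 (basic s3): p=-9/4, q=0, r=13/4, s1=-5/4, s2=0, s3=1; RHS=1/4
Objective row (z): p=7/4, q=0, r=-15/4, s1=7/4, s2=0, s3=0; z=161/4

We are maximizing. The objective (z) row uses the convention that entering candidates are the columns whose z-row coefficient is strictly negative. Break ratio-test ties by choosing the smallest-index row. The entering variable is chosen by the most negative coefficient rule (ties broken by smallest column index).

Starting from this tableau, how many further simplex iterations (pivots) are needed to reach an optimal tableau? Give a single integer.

2

pivot: r in, s3 out → z = 527/13
pivot: p in, q out → z = 631/14
No improving column remains; optimal.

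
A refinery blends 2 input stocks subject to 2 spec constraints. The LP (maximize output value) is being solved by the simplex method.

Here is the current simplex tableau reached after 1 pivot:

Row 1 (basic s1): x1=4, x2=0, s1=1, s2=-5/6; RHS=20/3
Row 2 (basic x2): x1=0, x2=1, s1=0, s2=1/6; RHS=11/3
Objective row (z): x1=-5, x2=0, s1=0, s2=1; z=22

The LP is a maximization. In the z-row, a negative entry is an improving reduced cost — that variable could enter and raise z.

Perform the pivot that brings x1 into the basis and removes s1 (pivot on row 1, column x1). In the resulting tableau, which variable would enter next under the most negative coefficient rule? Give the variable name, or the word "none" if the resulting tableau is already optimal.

Pivot element 4. New z-row = old z-row − (-5)·(row 1/4).
Updated z-row coefficients: x1: 0, x2: 0, s1: 5/4, s2: -1/24.
The most negative is -1/24 in column s2, so s2 would enter next.

s2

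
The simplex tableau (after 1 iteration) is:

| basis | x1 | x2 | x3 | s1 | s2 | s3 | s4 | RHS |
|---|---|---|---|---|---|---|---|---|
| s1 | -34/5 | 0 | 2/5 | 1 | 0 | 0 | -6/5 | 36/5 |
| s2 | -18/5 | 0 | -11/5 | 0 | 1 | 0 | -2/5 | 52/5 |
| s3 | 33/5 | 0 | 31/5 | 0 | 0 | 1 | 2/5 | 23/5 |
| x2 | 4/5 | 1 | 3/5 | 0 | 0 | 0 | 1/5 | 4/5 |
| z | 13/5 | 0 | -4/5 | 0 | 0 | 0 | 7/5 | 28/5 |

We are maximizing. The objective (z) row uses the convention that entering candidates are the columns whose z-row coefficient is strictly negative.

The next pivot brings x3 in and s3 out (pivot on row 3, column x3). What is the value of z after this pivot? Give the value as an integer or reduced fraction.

192/31

Minimum ratio for x3: (23/5)/(31/5) = 23/31.
z changes by −(z-row coeff of x3)·ratio = −(-4/5)·(23/31) = 92/155.
New z = 28/5 + (92/155) = 192/31.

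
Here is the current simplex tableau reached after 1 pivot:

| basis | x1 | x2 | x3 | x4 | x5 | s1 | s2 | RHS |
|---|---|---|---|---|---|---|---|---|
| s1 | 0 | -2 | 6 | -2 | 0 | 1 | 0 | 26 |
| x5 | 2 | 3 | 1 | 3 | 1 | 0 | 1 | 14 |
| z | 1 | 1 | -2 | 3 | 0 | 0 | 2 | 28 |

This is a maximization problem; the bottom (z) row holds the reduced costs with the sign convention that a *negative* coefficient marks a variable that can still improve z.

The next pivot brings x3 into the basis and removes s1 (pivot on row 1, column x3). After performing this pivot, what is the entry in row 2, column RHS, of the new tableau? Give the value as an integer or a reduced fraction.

29/3

Pivot element is row 1, column x3: 6.
Normalize row 1: new (row 1, RHS) = 26/6 = 13/3.
row 2 ← row 2 − 1·(new row 1): 14 − 1·(13/3) = 29/3.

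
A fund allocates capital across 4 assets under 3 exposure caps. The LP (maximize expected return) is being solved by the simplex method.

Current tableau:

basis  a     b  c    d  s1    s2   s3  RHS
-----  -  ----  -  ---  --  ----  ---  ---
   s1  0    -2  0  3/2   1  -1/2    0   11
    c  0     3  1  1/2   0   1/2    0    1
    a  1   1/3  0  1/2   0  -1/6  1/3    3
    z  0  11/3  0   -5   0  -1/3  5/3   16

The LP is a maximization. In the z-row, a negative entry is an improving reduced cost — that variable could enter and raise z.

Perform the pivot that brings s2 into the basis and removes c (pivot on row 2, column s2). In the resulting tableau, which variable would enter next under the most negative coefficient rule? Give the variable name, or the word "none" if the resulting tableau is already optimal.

d

Pivot element 1/2. New z-row = old z-row − (-1/3)·(row 2/(1/2)).
Updated z-row coefficients: a: 0, b: 17/3, c: 2/3, d: -14/3, s1: 0, s2: 0, s3: 5/3.
The most negative is -14/3 in column d, so d would enter next.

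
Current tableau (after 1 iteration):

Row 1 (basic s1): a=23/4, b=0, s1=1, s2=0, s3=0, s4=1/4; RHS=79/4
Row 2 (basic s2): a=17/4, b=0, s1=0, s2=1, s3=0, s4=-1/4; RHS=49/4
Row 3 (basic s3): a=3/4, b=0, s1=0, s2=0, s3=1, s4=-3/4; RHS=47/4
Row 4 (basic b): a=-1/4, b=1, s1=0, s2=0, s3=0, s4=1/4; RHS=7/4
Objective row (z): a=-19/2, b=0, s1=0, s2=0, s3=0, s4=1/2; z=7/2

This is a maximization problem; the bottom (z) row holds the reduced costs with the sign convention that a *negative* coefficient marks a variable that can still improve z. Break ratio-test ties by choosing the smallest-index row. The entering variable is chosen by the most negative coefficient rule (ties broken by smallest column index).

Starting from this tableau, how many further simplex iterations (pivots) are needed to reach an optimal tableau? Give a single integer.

pivot: a in, s2 out → z = 525/17
pivot: s4 in, s1 out → z = 156/5
No improving column remains; optimal.

2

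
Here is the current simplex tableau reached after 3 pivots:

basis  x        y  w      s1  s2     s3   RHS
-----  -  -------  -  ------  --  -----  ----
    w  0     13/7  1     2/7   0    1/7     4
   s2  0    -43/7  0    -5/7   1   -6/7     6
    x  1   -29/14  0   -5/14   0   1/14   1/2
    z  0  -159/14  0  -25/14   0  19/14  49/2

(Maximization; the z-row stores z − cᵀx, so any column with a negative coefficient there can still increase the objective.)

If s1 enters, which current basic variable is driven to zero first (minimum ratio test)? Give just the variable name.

Ratios: row 1 (w): 4/(2/7) = 14; row 2 (s2): entry -5/7 ≤ 0, skip; row 3 (x): entry -5/14 ≤ 0, skip.
Minimum ratio 14 is in the w row, so w leaves.

w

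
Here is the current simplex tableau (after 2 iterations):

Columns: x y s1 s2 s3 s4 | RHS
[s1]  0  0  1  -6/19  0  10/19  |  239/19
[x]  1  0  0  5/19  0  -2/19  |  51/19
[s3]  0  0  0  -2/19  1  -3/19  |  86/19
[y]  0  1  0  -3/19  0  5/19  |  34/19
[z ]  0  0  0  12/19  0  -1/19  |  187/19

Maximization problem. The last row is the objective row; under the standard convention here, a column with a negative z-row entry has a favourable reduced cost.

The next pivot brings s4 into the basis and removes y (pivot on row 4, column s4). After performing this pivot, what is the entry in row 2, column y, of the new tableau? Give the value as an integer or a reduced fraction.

Pivot element is row 4, column s4: 5/19.
Normalize row 4: new (row 4, y) = 1/(5/19) = 19/5.
row 2 ← row 2 − (-2/19)·(new row 4): 0 − (-2/19)·(19/5) = 2/5.

2/5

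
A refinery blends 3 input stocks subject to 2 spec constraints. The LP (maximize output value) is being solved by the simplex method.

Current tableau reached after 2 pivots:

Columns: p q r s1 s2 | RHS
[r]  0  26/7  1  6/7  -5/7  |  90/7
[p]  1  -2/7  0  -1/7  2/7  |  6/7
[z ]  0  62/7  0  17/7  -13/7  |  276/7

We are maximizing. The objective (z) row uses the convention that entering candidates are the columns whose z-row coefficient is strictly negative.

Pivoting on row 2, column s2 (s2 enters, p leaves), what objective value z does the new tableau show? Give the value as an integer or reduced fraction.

45

Minimum ratio for s2: (6/7)/(2/7) = 3.
z changes by −(z-row coeff of s2)·ratio = −(-13/7)·3 = 39/7.
New z = 276/7 + (39/7) = 45.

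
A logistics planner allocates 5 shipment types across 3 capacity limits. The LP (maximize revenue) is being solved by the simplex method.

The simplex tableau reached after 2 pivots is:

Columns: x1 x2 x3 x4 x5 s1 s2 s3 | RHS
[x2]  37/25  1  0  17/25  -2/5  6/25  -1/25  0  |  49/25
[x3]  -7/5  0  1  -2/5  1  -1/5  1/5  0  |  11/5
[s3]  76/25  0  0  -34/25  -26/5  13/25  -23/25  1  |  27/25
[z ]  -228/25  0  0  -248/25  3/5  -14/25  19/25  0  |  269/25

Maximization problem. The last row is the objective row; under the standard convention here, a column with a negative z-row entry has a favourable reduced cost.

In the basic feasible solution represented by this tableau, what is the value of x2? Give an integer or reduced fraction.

x2 is basic (row 1); its value is the RHS of that row: 49/25.

49/25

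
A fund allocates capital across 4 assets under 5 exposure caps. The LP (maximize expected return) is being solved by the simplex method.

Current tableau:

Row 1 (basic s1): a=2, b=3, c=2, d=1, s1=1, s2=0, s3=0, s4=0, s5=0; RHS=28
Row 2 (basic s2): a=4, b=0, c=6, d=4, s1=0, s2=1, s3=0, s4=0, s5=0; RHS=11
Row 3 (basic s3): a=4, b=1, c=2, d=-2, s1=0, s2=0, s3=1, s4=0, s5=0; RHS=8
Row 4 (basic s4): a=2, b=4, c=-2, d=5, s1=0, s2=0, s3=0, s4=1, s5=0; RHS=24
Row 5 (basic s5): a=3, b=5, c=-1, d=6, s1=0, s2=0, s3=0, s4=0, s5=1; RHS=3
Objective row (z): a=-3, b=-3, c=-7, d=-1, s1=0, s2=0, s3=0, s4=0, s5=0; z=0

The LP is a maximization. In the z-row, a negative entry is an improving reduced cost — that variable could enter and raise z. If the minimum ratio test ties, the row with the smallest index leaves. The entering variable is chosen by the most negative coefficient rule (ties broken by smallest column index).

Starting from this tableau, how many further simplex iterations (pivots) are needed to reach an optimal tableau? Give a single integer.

pivot: c in, s2 out → z = 77/6
pivot: b in, s5 out → z = 236/15
No improving column remains; optimal.

2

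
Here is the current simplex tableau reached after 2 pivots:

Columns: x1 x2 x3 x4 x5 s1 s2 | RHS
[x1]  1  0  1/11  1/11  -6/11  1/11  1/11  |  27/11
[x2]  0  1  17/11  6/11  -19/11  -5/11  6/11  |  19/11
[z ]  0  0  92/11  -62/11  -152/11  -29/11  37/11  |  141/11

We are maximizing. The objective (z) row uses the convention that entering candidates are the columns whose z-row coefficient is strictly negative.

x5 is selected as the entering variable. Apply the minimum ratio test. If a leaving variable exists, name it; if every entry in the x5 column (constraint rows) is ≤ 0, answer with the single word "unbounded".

unbounded

x5-column entries: row 1: -6/11, row 2: -19/11. All ≤ 0, so x5 can increase without bound; the LP is unbounded in this direction.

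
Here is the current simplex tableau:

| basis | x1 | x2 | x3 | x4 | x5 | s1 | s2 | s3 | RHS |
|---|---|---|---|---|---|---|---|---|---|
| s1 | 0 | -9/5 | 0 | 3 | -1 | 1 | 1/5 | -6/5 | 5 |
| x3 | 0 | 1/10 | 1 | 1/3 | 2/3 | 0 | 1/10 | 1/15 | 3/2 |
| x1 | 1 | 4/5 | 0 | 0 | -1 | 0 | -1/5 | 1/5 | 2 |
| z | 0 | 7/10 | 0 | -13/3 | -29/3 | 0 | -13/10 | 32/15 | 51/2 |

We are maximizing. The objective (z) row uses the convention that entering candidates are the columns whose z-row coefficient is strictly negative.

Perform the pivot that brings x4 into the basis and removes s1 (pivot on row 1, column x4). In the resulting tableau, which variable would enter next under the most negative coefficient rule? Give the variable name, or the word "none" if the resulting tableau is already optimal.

x5

Pivot element 3. New z-row = old z-row − (-13/3)·(row 1/3).
Updated z-row coefficients: x1: 0, x2: -19/10, x3: 0, x4: 0, x5: -100/9, s1: 13/9, s2: -91/90, s3: 2/5.
The most negative is -100/9 in column x5, so x5 would enter next.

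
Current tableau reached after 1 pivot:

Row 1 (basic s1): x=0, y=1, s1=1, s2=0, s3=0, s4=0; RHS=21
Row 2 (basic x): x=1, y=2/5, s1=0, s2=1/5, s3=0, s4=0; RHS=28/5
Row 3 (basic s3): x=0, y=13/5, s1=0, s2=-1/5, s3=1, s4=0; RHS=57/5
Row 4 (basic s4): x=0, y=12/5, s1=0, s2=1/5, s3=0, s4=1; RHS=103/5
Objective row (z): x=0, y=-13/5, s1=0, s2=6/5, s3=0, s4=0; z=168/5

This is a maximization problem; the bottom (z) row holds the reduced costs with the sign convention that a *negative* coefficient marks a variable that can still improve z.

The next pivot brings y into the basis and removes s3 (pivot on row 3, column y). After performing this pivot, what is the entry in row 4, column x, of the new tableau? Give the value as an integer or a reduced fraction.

Pivot element is row 3, column y: 13/5.
Normalize row 3: new (row 3, x) = 0/(13/5) = 0.
row 4 ← row 4 − (12/5)·(new row 3): 0 − (12/5)·0 = 0.

0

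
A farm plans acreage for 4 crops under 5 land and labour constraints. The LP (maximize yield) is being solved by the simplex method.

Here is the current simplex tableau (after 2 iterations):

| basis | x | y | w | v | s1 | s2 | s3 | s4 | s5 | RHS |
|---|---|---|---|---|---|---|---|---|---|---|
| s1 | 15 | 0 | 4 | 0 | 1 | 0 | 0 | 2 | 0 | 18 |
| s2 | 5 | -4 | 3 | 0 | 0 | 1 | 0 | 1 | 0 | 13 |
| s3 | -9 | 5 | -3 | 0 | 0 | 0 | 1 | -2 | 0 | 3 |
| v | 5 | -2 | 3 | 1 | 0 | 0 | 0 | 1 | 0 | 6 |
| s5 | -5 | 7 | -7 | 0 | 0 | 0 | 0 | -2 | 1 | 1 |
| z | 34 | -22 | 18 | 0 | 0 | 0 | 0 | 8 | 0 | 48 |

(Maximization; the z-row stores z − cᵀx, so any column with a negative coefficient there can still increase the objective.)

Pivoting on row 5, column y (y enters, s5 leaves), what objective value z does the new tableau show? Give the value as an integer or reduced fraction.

Minimum ratio for y: 1/7 = 1/7.
z changes by −(z-row coeff of y)·ratio = −(-22)·(1/7) = 22/7.
New z = 48 + (22/7) = 358/7.

358/7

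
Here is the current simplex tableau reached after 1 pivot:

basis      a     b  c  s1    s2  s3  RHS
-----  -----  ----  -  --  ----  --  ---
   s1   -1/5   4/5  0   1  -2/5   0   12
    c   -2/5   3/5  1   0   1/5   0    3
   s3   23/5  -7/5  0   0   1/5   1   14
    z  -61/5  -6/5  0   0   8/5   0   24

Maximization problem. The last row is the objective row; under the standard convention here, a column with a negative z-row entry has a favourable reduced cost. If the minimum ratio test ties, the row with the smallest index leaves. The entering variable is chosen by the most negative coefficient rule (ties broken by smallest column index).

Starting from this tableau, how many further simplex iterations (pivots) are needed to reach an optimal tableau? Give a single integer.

2

pivot: a in, s3 out → z = 1406/23
pivot: b in, c out → z = 1149/11
No improving column remains; optimal.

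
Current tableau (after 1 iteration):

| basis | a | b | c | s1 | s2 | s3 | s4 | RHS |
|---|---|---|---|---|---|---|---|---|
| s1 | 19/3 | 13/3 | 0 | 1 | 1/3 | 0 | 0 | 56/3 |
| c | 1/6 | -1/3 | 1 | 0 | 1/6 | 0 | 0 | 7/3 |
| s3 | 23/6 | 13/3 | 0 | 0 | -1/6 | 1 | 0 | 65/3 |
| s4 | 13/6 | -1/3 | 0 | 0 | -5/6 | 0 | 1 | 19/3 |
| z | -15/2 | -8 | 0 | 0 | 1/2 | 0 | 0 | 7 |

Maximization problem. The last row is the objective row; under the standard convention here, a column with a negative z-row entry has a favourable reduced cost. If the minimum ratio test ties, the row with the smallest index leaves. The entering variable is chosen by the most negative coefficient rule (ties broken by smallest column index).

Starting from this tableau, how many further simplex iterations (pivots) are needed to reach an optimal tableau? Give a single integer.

1

pivot: b in, s1 out → z = 539/13
No improving column remains; optimal.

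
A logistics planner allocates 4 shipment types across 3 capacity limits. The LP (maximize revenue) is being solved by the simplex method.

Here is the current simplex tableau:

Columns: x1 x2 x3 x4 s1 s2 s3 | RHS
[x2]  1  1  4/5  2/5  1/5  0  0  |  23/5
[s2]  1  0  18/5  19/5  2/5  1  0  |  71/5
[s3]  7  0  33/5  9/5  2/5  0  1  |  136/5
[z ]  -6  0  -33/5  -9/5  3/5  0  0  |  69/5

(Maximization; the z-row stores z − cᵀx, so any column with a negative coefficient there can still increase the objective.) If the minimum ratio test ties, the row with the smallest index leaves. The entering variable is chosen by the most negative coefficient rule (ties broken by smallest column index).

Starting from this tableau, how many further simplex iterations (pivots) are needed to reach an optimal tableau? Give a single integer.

2

pivot: x3 in, s2 out → z = 239/6
pivot: x1 in, s3 out → z = 1264/31
No improving column remains; optimal.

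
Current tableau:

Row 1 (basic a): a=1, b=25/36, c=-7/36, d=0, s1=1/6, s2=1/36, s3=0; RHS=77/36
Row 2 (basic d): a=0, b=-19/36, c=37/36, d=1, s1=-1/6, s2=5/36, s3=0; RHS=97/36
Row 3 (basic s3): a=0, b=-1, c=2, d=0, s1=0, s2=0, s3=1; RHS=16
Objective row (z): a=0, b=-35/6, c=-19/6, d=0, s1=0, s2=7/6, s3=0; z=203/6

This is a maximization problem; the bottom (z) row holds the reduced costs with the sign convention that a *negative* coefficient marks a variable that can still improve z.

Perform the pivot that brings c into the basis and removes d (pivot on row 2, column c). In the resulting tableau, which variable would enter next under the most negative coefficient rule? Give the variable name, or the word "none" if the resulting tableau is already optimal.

Pivot element 37/36. New z-row = old z-row − (-19/6)·(row 2/(37/36)).
Updated z-row coefficients: a: 0, b: -276/37, c: 0, d: 114/37, s1: -19/37, s2: 59/37, s3: 0.
The most negative is -276/37 in column b, so b would enter next.

b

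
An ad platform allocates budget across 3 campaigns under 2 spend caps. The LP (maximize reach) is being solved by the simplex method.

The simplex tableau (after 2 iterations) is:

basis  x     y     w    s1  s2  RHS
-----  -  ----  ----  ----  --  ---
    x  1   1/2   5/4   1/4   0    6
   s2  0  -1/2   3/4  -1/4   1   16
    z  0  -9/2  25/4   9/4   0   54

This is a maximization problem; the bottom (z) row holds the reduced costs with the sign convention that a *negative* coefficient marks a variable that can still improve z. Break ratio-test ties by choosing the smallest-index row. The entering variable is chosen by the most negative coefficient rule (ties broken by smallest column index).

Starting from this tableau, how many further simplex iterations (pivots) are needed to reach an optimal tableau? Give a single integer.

pivot: y in, x out → z = 108
No improving column remains; optimal.

1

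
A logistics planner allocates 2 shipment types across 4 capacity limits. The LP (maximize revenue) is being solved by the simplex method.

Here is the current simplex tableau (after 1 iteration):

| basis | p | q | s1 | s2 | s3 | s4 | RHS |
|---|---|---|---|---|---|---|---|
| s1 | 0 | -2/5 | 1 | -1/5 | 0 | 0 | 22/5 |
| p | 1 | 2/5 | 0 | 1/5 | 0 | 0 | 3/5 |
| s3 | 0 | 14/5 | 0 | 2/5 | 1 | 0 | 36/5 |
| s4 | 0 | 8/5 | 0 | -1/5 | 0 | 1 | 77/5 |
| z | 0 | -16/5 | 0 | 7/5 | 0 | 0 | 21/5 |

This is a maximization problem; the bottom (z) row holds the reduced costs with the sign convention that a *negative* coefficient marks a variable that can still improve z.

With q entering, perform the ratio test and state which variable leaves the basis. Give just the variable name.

p

Ratios: row 1 (s1): entry -2/5 ≤ 0, skip; row 2 (p): (3/5)/(2/5) = 3/2; row 3 (s3): (36/5)/(14/5) = 18/7; row 4 (s4): (77/5)/(8/5) = 77/8.
Minimum ratio 3/2 is in the p row, so p leaves.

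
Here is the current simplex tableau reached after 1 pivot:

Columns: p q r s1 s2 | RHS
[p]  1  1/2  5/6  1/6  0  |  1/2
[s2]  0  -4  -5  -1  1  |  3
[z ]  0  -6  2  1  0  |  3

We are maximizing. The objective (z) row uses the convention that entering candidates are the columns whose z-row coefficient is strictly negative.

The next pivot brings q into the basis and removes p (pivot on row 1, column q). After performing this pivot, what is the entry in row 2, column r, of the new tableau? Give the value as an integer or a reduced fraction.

Pivot element is row 1, column q: 1/2.
Normalize row 1: new (row 1, r) = (5/6)/(1/2) = 5/3.
row 2 ← row 2 − (-4)·(new row 1): -5 − (-4)·(5/3) = 5/3.

5/3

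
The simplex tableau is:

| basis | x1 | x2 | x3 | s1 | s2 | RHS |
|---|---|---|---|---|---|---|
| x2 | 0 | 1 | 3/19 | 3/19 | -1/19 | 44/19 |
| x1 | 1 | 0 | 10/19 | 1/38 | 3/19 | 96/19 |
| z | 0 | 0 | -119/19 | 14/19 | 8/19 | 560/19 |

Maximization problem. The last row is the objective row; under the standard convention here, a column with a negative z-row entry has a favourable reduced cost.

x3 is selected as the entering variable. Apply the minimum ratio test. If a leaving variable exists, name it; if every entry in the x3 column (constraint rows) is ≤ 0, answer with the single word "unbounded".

Ratios: row 1 (x2): (44/19)/(3/19) = 44/3; row 2 (x1): (96/19)/(10/19) = 48/5.
Minimum ratio is in the x1 row, so x1 leaves.

x1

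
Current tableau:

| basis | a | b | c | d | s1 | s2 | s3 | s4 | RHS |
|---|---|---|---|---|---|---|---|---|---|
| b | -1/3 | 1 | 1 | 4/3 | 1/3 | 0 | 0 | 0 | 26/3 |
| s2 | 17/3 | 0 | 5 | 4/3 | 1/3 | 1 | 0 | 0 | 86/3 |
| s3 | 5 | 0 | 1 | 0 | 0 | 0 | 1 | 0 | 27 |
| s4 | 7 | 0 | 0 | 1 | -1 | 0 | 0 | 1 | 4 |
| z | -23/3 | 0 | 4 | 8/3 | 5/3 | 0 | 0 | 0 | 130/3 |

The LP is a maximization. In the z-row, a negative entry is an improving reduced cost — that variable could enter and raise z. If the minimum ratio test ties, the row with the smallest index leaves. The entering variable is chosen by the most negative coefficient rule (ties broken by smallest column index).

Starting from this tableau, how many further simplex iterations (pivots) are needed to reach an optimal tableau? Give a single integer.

1

pivot: a in, s4 out → z = 334/7
No improving column remains; optimal.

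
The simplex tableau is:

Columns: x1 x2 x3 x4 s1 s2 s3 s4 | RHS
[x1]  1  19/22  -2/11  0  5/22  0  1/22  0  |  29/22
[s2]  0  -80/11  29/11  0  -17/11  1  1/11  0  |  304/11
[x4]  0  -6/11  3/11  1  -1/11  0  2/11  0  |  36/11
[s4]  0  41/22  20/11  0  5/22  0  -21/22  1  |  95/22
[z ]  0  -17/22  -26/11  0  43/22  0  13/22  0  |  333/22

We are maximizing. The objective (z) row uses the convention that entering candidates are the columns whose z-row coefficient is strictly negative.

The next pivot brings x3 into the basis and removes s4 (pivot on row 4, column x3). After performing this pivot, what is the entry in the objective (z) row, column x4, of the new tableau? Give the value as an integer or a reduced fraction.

Pivot element is row 4, column x3: 20/11.
Normalize row 4: new (row 4, x4) = 0/(20/11) = 0.
z-row ← z-row − (-26/11)·(new row 4): 0 − (-26/11)·0 = 0.

0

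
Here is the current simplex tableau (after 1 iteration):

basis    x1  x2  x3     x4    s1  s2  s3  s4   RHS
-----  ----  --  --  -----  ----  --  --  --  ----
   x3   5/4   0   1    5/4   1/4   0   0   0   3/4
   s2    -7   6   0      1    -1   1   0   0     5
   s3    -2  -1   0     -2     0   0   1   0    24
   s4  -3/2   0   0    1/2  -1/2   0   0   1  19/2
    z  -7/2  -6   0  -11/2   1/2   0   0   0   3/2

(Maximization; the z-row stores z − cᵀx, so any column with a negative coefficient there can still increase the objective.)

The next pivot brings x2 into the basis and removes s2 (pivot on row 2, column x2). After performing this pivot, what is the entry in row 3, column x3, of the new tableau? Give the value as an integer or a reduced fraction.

0

Pivot element is row 2, column x2: 6.
Normalize row 2: new (row 2, x3) = 0/6 = 0.
row 3 ← row 3 − (-1)·(new row 2): 0 − (-1)·0 = 0.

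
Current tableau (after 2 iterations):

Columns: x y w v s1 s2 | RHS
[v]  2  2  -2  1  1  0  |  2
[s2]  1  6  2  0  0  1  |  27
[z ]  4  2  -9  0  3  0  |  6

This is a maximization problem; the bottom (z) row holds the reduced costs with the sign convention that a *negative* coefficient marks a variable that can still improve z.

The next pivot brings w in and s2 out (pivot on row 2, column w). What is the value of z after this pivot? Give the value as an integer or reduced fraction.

Minimum ratio for w: 27/2 = 27/2.
z changes by −(z-row coeff of w)·ratio = −(-9)·(27/2) = 243/2.
New z = 6 + (243/2) = 255/2.

255/2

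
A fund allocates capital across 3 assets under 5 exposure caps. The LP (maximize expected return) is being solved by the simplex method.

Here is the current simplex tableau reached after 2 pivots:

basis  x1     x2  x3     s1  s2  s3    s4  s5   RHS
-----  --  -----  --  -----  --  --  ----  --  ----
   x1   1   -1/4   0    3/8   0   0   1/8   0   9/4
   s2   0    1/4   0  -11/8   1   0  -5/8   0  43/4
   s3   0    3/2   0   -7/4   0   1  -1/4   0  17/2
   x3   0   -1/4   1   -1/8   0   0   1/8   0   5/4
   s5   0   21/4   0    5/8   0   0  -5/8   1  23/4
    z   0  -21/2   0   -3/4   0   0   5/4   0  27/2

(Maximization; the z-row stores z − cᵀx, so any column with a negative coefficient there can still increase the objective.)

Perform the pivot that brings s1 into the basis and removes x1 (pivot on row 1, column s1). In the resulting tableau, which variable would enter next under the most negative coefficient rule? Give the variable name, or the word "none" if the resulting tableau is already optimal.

x2

Pivot element 3/8. New z-row = old z-row − (-3/4)·(row 1/(3/8)).
Updated z-row coefficients: x1: 2, x2: -11, x3: 0, s1: 0, s2: 0, s3: 0, s4: 3/2, s5: 0.
The most negative is -11 in column x2, so x2 would enter next.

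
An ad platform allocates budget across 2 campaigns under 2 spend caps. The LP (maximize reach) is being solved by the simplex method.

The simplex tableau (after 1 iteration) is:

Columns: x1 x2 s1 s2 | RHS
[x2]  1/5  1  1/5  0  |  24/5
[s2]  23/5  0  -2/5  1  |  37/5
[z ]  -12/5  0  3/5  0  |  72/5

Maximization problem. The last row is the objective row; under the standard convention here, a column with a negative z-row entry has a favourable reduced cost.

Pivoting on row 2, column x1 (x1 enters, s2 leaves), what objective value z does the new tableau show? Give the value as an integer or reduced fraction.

Minimum ratio for x1: (37/5)/(23/5) = 37/23.
z changes by −(z-row coeff of x1)·ratio = −(-12/5)·(37/23) = 444/115.
New z = 72/5 + (444/115) = 420/23.

420/23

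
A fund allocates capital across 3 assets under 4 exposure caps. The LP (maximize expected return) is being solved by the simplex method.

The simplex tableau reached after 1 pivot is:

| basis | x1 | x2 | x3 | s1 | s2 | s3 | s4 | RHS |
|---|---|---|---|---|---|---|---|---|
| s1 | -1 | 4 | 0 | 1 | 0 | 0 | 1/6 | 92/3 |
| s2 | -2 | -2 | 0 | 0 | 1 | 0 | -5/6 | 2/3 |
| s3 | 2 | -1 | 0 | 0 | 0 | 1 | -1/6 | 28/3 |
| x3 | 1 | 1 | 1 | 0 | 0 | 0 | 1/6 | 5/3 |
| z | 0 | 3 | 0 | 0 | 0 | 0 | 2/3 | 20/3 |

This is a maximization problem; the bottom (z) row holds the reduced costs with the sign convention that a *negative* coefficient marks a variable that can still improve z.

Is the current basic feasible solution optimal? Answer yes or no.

No objective-row coefficient is strictly negative, so no entering variable exists; the tableau is optimal.

yes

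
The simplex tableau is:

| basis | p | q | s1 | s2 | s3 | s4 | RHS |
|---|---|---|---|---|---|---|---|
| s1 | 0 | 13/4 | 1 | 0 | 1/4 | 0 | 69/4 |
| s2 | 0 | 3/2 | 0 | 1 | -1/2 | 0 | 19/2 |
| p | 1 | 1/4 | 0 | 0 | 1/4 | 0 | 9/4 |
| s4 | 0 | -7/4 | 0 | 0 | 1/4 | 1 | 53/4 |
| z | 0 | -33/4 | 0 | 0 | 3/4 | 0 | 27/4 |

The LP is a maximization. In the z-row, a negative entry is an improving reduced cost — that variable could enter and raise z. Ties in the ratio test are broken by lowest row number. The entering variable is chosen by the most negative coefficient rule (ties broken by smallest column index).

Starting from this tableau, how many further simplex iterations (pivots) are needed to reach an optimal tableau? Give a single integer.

1

pivot: q in, s1 out → z = 657/13
No improving column remains; optimal.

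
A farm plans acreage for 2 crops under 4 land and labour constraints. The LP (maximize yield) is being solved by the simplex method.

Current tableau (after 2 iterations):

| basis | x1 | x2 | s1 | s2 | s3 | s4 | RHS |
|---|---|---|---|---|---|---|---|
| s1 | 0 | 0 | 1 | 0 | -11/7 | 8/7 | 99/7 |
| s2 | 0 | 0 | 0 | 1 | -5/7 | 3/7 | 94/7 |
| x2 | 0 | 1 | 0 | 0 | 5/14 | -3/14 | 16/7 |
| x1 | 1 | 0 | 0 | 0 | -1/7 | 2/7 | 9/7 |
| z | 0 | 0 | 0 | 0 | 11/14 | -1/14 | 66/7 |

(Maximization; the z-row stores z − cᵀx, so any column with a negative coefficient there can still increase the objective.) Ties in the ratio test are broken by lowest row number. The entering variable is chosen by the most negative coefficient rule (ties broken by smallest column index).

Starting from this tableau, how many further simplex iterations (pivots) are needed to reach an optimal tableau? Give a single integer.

pivot: s4 in, x1 out → z = 39/4
No improving column remains; optimal.

1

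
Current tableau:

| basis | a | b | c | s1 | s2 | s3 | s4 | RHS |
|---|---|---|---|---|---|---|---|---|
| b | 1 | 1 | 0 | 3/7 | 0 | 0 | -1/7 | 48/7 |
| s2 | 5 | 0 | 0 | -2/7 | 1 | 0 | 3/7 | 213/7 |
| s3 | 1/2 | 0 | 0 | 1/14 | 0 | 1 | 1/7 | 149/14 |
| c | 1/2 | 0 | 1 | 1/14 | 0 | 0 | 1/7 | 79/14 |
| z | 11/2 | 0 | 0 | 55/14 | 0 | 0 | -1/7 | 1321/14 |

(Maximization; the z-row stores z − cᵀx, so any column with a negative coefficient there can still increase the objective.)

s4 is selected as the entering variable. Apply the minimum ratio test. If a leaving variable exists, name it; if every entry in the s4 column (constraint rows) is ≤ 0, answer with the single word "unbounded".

Ratios: row 1 (b): entry -1/7 ≤ 0, skip; row 2 (s2): (213/7)/(3/7) = 71; row 3 (s3): (149/14)/(1/7) = 149/2; row 4 (c): (79/14)/(1/7) = 79/2.
Minimum ratio is in the c row, so c leaves.

c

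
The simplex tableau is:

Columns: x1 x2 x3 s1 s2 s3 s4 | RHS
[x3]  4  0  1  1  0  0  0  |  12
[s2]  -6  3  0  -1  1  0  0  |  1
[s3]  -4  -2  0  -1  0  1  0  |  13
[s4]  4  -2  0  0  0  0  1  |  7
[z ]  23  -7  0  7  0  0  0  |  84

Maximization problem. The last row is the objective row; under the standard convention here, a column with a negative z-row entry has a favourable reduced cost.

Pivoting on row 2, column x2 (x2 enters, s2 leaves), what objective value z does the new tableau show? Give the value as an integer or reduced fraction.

Minimum ratio for x2: 1/3 = 1/3.
z changes by −(z-row coeff of x2)·ratio = −(-7)·(1/3) = 7/3.
New z = 84 + (7/3) = 259/3.

259/3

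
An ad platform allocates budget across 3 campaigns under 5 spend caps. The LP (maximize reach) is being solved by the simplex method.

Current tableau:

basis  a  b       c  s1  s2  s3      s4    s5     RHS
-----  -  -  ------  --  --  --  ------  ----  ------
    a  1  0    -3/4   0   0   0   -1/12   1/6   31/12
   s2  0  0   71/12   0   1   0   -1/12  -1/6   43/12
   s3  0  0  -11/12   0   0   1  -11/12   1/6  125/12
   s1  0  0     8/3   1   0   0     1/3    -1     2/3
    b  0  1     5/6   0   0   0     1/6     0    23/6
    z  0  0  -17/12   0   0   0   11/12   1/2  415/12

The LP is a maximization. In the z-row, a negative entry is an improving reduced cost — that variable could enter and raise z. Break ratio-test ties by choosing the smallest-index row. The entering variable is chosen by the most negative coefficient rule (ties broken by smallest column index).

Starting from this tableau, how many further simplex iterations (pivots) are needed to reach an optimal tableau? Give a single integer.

2

pivot: c in, s1 out → z = 559/16
pivot: s5 in, s2 out → z = 6889/197
No improving column remains; optimal.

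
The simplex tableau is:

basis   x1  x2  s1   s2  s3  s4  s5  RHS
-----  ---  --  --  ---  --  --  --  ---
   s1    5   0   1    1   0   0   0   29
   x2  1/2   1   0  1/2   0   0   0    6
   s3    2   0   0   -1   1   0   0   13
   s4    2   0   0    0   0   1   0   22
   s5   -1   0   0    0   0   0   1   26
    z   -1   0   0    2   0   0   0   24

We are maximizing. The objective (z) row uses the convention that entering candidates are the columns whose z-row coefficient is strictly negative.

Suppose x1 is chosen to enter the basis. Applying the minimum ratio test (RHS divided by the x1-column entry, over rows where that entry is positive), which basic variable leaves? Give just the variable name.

s1

Ratios: row 1 (s1): 29/5 = 29/5; row 2 (x2): 6/(1/2) = 12; row 3 (s3): 13/2 = 13/2; row 4 (s4): 22/2 = 11; row 5 (s5): entry -1 ≤ 0, skip.
Minimum ratio 29/5 is in the s1 row, so s1 leaves.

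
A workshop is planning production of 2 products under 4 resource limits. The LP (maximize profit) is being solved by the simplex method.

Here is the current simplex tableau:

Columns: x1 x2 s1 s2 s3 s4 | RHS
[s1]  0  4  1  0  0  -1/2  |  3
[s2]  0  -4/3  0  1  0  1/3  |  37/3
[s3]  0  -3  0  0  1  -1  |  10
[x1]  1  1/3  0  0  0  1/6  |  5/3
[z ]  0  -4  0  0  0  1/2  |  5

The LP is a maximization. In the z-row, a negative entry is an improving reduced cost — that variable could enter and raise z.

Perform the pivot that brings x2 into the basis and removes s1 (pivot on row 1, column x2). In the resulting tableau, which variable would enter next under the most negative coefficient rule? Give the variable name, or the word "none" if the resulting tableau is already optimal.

Pivot element 4. New z-row = old z-row − (-4)·(row 1/4).
Updated z-row coefficients: x1: 0, x2: 0, s1: 1, s2: 0, s3: 0, s4: 0.
No coefficient is strictly negative; the tableau after this pivot is optimal.

none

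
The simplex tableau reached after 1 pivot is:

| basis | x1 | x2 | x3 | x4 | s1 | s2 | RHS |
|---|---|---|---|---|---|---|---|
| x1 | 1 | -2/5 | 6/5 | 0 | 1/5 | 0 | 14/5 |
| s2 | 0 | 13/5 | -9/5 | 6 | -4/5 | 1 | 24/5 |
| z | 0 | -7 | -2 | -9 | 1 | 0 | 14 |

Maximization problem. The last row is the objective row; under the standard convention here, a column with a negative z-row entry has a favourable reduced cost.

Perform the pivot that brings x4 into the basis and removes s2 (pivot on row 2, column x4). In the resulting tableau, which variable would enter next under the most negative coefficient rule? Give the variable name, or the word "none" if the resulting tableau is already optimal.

Pivot element 6. New z-row = old z-row − (-9)·(row 2/6).
Updated z-row coefficients: x1: 0, x2: -31/10, x3: -47/10, x4: 0, s1: -1/5, s2: 3/2.
The most negative is -47/10 in column x3, so x3 would enter next.

x3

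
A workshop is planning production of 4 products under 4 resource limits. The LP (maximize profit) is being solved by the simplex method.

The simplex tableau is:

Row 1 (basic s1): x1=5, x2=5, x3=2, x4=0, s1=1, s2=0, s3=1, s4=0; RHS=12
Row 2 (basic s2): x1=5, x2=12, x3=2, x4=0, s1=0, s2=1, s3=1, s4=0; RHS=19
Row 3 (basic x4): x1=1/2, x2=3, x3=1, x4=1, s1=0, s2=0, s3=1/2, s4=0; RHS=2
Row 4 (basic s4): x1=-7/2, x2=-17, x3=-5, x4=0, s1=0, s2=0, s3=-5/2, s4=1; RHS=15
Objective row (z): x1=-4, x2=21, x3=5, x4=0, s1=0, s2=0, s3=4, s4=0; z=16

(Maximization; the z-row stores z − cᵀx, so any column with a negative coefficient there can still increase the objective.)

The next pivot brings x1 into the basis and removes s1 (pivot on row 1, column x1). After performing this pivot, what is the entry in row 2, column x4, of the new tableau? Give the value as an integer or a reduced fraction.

Pivot element is row 1, column x1: 5.
Normalize row 1: new (row 1, x4) = 0/5 = 0.
row 2 ← row 2 − 5·(new row 1): 0 − 5·0 = 0.

0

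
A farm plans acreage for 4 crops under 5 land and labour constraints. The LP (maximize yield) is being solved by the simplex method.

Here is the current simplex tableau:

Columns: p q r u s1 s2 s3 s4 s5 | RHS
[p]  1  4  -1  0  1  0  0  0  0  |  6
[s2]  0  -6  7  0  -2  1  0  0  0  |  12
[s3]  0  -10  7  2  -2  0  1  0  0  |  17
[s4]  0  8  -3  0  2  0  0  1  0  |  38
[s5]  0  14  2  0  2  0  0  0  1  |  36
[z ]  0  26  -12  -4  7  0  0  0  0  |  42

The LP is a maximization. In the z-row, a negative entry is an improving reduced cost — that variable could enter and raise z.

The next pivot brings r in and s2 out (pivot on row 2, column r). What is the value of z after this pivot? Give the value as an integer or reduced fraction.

438/7

Minimum ratio for r: 12/7 = 12/7.
z changes by −(z-row coeff of r)·ratio = −(-12)·(12/7) = 144/7.
New z = 42 + (144/7) = 438/7.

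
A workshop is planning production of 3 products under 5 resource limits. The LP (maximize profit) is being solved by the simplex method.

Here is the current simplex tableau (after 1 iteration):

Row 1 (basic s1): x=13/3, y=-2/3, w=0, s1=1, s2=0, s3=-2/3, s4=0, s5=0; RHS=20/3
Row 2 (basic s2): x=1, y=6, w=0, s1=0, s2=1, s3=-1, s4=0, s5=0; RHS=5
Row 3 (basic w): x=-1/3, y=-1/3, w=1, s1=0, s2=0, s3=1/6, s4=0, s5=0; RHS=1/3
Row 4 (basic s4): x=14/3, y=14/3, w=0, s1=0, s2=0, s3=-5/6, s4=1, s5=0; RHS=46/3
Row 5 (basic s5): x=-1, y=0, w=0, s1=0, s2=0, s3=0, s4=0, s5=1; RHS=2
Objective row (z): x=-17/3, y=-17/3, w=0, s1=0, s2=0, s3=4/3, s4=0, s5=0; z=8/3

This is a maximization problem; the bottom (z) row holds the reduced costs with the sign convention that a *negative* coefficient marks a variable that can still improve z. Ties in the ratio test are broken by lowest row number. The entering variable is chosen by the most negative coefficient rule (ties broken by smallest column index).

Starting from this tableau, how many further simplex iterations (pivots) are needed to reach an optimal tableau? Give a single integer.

3

pivot: x in, s1 out → z = 148/13
pivot: y in, s2 out → z = 241/16
pivot: s3 in, s4 out → z = 373/20
No improving column remains; optimal.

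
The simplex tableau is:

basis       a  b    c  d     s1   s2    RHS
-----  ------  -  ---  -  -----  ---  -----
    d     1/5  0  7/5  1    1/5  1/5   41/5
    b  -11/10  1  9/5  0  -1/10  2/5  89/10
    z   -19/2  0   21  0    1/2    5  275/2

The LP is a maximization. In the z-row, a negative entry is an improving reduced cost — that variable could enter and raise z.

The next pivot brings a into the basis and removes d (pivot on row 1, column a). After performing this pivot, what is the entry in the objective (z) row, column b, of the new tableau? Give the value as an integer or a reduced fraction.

Pivot element is row 1, column a: 1/5.
Normalize row 1: new (row 1, b) = 0/(1/5) = 0.
z-row ← z-row − (-19/2)·(new row 1): 0 − (-19/2)·0 = 0.

0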